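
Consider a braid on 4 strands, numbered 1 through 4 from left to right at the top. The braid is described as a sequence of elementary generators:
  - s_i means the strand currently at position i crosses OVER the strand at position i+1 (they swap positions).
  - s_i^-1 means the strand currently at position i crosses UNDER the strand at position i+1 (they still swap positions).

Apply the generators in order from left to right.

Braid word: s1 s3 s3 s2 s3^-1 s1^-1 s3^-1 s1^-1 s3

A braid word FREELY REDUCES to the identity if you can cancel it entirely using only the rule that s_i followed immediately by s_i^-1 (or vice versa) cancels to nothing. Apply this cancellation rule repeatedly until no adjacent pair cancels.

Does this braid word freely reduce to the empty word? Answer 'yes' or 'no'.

Gen 1 (s1): push. Stack: [s1]
Gen 2 (s3): push. Stack: [s1 s3]
Gen 3 (s3): push. Stack: [s1 s3 s3]
Gen 4 (s2): push. Stack: [s1 s3 s3 s2]
Gen 5 (s3^-1): push. Stack: [s1 s3 s3 s2 s3^-1]
Gen 6 (s1^-1): push. Stack: [s1 s3 s3 s2 s3^-1 s1^-1]
Gen 7 (s3^-1): push. Stack: [s1 s3 s3 s2 s3^-1 s1^-1 s3^-1]
Gen 8 (s1^-1): push. Stack: [s1 s3 s3 s2 s3^-1 s1^-1 s3^-1 s1^-1]
Gen 9 (s3): push. Stack: [s1 s3 s3 s2 s3^-1 s1^-1 s3^-1 s1^-1 s3]
Reduced word: s1 s3 s3 s2 s3^-1 s1^-1 s3^-1 s1^-1 s3

Answer: no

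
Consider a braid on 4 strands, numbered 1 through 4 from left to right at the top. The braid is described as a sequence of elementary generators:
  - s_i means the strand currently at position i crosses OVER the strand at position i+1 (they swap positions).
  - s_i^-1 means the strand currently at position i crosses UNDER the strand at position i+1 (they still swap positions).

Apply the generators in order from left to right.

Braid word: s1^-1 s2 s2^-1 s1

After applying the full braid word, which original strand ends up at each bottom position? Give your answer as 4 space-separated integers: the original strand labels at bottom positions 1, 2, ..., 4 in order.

Gen 1 (s1^-1): strand 1 crosses under strand 2. Perm now: [2 1 3 4]
Gen 2 (s2): strand 1 crosses over strand 3. Perm now: [2 3 1 4]
Gen 3 (s2^-1): strand 3 crosses under strand 1. Perm now: [2 1 3 4]
Gen 4 (s1): strand 2 crosses over strand 1. Perm now: [1 2 3 4]

Answer: 1 2 3 4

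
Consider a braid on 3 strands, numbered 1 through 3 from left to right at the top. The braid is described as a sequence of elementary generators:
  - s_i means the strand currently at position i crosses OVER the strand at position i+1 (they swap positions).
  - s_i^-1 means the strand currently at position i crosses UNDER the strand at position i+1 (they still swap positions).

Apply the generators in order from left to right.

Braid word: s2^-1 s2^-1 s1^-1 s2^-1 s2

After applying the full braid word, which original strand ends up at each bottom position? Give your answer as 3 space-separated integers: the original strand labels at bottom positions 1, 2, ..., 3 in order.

Answer: 2 1 3

Derivation:
Gen 1 (s2^-1): strand 2 crosses under strand 3. Perm now: [1 3 2]
Gen 2 (s2^-1): strand 3 crosses under strand 2. Perm now: [1 2 3]
Gen 3 (s1^-1): strand 1 crosses under strand 2. Perm now: [2 1 3]
Gen 4 (s2^-1): strand 1 crosses under strand 3. Perm now: [2 3 1]
Gen 5 (s2): strand 3 crosses over strand 1. Perm now: [2 1 3]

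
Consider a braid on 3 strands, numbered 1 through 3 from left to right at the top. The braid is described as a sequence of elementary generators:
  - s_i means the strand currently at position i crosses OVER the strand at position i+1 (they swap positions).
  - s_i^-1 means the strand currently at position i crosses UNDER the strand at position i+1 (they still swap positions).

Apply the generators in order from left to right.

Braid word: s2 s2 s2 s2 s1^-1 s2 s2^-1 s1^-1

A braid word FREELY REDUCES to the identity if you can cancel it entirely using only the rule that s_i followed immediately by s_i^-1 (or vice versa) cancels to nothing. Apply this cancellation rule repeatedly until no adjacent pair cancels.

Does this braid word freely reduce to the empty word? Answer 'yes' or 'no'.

Answer: no

Derivation:
Gen 1 (s2): push. Stack: [s2]
Gen 2 (s2): push. Stack: [s2 s2]
Gen 3 (s2): push. Stack: [s2 s2 s2]
Gen 4 (s2): push. Stack: [s2 s2 s2 s2]
Gen 5 (s1^-1): push. Stack: [s2 s2 s2 s2 s1^-1]
Gen 6 (s2): push. Stack: [s2 s2 s2 s2 s1^-1 s2]
Gen 7 (s2^-1): cancels prior s2. Stack: [s2 s2 s2 s2 s1^-1]
Gen 8 (s1^-1): push. Stack: [s2 s2 s2 s2 s1^-1 s1^-1]
Reduced word: s2 s2 s2 s2 s1^-1 s1^-1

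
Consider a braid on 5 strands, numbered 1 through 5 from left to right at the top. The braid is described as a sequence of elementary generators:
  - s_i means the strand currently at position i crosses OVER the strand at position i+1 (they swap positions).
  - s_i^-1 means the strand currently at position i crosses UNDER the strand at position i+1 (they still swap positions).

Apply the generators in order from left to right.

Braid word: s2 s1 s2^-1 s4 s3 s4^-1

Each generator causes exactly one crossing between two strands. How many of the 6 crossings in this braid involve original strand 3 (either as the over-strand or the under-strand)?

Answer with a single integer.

Gen 1: crossing 2x3. Involves strand 3? yes. Count so far: 1
Gen 2: crossing 1x3. Involves strand 3? yes. Count so far: 2
Gen 3: crossing 1x2. Involves strand 3? no. Count so far: 2
Gen 4: crossing 4x5. Involves strand 3? no. Count so far: 2
Gen 5: crossing 1x5. Involves strand 3? no. Count so far: 2
Gen 6: crossing 1x4. Involves strand 3? no. Count so far: 2

Answer: 2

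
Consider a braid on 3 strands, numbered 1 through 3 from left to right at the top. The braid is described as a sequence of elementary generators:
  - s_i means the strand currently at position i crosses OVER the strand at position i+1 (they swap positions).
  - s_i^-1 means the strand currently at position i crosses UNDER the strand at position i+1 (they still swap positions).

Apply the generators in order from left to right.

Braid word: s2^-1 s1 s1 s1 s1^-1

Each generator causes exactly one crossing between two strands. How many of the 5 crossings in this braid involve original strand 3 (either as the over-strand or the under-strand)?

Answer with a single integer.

Answer: 5

Derivation:
Gen 1: crossing 2x3. Involves strand 3? yes. Count so far: 1
Gen 2: crossing 1x3. Involves strand 3? yes. Count so far: 2
Gen 3: crossing 3x1. Involves strand 3? yes. Count so far: 3
Gen 4: crossing 1x3. Involves strand 3? yes. Count so far: 4
Gen 5: crossing 3x1. Involves strand 3? yes. Count so far: 5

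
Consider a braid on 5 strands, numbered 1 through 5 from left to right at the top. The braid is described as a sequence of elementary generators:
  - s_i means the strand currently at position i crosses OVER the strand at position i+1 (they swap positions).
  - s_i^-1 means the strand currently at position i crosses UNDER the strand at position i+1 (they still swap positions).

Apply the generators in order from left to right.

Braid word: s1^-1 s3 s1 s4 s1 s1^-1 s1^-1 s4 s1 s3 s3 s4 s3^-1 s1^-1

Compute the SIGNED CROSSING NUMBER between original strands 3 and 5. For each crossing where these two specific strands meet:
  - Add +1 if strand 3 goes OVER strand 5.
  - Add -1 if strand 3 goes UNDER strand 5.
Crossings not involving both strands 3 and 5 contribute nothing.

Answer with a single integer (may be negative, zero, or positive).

Gen 1: crossing 1x2. Both 3&5? no. Sum: 0
Gen 2: crossing 3x4. Both 3&5? no. Sum: 0
Gen 3: crossing 2x1. Both 3&5? no. Sum: 0
Gen 4: 3 over 5. Both 3&5? yes. Contrib: +1. Sum: 1
Gen 5: crossing 1x2. Both 3&5? no. Sum: 1
Gen 6: crossing 2x1. Both 3&5? no. Sum: 1
Gen 7: crossing 1x2. Both 3&5? no. Sum: 1
Gen 8: 5 over 3. Both 3&5? yes. Contrib: -1. Sum: 0
Gen 9: crossing 2x1. Both 3&5? no. Sum: 0
Gen 10: crossing 4x3. Both 3&5? no. Sum: 0
Gen 11: crossing 3x4. Both 3&5? no. Sum: 0
Gen 12: 3 over 5. Both 3&5? yes. Contrib: +1. Sum: 1
Gen 13: crossing 4x5. Both 3&5? no. Sum: 1
Gen 14: crossing 1x2. Both 3&5? no. Sum: 1

Answer: 1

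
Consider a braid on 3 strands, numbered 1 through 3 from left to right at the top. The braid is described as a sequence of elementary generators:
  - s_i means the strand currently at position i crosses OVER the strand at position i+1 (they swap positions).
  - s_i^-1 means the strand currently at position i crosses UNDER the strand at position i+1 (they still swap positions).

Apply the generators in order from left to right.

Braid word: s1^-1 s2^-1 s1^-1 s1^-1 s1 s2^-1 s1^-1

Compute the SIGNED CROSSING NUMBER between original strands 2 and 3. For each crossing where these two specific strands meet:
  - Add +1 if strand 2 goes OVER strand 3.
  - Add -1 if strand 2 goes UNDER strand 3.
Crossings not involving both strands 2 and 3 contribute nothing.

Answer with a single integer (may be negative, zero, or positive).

Answer: 1

Derivation:
Gen 1: crossing 1x2. Both 2&3? no. Sum: 0
Gen 2: crossing 1x3. Both 2&3? no. Sum: 0
Gen 3: 2 under 3. Both 2&3? yes. Contrib: -1. Sum: -1
Gen 4: 3 under 2. Both 2&3? yes. Contrib: +1. Sum: 0
Gen 5: 2 over 3. Both 2&3? yes. Contrib: +1. Sum: 1
Gen 6: crossing 2x1. Both 2&3? no. Sum: 1
Gen 7: crossing 3x1. Both 2&3? no. Sum: 1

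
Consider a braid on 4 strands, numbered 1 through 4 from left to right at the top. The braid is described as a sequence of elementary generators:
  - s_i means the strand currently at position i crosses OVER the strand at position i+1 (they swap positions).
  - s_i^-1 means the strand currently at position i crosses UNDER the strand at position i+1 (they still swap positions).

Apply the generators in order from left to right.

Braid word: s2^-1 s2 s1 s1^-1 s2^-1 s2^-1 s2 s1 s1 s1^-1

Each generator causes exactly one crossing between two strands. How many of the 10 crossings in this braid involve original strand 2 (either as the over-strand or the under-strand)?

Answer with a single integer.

Answer: 7

Derivation:
Gen 1: crossing 2x3. Involves strand 2? yes. Count so far: 1
Gen 2: crossing 3x2. Involves strand 2? yes. Count so far: 2
Gen 3: crossing 1x2. Involves strand 2? yes. Count so far: 3
Gen 4: crossing 2x1. Involves strand 2? yes. Count so far: 4
Gen 5: crossing 2x3. Involves strand 2? yes. Count so far: 5
Gen 6: crossing 3x2. Involves strand 2? yes. Count so far: 6
Gen 7: crossing 2x3. Involves strand 2? yes. Count so far: 7
Gen 8: crossing 1x3. Involves strand 2? no. Count so far: 7
Gen 9: crossing 3x1. Involves strand 2? no. Count so far: 7
Gen 10: crossing 1x3. Involves strand 2? no. Count so far: 7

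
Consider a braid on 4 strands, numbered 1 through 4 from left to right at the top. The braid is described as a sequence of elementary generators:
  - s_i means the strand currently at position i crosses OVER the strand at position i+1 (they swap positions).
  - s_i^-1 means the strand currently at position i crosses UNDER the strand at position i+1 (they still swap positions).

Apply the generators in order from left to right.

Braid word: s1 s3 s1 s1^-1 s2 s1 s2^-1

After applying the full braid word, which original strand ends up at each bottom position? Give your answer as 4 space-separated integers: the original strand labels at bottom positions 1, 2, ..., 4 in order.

Answer: 4 1 2 3

Derivation:
Gen 1 (s1): strand 1 crosses over strand 2. Perm now: [2 1 3 4]
Gen 2 (s3): strand 3 crosses over strand 4. Perm now: [2 1 4 3]
Gen 3 (s1): strand 2 crosses over strand 1. Perm now: [1 2 4 3]
Gen 4 (s1^-1): strand 1 crosses under strand 2. Perm now: [2 1 4 3]
Gen 5 (s2): strand 1 crosses over strand 4. Perm now: [2 4 1 3]
Gen 6 (s1): strand 2 crosses over strand 4. Perm now: [4 2 1 3]
Gen 7 (s2^-1): strand 2 crosses under strand 1. Perm now: [4 1 2 3]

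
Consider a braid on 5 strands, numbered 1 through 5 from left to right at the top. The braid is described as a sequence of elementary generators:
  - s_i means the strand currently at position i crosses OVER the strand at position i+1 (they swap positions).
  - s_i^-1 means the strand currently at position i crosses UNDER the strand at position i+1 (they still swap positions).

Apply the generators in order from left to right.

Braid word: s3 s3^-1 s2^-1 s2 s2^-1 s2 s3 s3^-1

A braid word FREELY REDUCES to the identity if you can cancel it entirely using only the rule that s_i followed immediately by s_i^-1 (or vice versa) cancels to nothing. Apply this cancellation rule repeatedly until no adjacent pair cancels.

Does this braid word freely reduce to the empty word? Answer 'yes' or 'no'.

Answer: yes

Derivation:
Gen 1 (s3): push. Stack: [s3]
Gen 2 (s3^-1): cancels prior s3. Stack: []
Gen 3 (s2^-1): push. Stack: [s2^-1]
Gen 4 (s2): cancels prior s2^-1. Stack: []
Gen 5 (s2^-1): push. Stack: [s2^-1]
Gen 6 (s2): cancels prior s2^-1. Stack: []
Gen 7 (s3): push. Stack: [s3]
Gen 8 (s3^-1): cancels prior s3. Stack: []
Reduced word: (empty)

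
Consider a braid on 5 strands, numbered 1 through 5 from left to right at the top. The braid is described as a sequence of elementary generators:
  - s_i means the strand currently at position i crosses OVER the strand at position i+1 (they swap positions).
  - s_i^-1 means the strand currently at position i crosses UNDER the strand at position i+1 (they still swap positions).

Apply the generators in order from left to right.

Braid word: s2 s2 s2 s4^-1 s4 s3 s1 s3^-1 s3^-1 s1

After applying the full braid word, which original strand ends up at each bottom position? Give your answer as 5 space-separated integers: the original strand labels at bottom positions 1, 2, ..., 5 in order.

Answer: 1 3 4 2 5

Derivation:
Gen 1 (s2): strand 2 crosses over strand 3. Perm now: [1 3 2 4 5]
Gen 2 (s2): strand 3 crosses over strand 2. Perm now: [1 2 3 4 5]
Gen 3 (s2): strand 2 crosses over strand 3. Perm now: [1 3 2 4 5]
Gen 4 (s4^-1): strand 4 crosses under strand 5. Perm now: [1 3 2 5 4]
Gen 5 (s4): strand 5 crosses over strand 4. Perm now: [1 3 2 4 5]
Gen 6 (s3): strand 2 crosses over strand 4. Perm now: [1 3 4 2 5]
Gen 7 (s1): strand 1 crosses over strand 3. Perm now: [3 1 4 2 5]
Gen 8 (s3^-1): strand 4 crosses under strand 2. Perm now: [3 1 2 4 5]
Gen 9 (s3^-1): strand 2 crosses under strand 4. Perm now: [3 1 4 2 5]
Gen 10 (s1): strand 3 crosses over strand 1. Perm now: [1 3 4 2 5]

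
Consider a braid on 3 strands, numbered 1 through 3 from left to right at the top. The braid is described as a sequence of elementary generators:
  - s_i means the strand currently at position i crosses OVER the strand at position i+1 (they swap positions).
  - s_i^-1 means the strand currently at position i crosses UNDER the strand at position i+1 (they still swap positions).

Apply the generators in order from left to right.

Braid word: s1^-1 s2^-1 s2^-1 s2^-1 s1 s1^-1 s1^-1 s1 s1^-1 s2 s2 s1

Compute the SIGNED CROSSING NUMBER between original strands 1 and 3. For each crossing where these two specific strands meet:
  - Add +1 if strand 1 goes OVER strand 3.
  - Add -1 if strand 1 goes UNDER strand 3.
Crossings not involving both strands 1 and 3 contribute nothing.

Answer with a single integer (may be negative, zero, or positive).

Answer: -1

Derivation:
Gen 1: crossing 1x2. Both 1&3? no. Sum: 0
Gen 2: 1 under 3. Both 1&3? yes. Contrib: -1. Sum: -1
Gen 3: 3 under 1. Both 1&3? yes. Contrib: +1. Sum: 0
Gen 4: 1 under 3. Both 1&3? yes. Contrib: -1. Sum: -1
Gen 5: crossing 2x3. Both 1&3? no. Sum: -1
Gen 6: crossing 3x2. Both 1&3? no. Sum: -1
Gen 7: crossing 2x3. Both 1&3? no. Sum: -1
Gen 8: crossing 3x2. Both 1&3? no. Sum: -1
Gen 9: crossing 2x3. Both 1&3? no. Sum: -1
Gen 10: crossing 2x1. Both 1&3? no. Sum: -1
Gen 11: crossing 1x2. Both 1&3? no. Sum: -1
Gen 12: crossing 3x2. Both 1&3? no. Sum: -1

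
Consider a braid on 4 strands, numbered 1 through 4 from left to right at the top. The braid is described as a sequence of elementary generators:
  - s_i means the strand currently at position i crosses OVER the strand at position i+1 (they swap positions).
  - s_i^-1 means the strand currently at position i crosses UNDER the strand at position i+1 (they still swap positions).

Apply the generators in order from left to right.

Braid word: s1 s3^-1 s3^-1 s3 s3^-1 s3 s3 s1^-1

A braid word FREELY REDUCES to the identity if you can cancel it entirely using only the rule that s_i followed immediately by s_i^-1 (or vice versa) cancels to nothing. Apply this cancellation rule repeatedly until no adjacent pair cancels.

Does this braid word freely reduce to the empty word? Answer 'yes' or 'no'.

Gen 1 (s1): push. Stack: [s1]
Gen 2 (s3^-1): push. Stack: [s1 s3^-1]
Gen 3 (s3^-1): push. Stack: [s1 s3^-1 s3^-1]
Gen 4 (s3): cancels prior s3^-1. Stack: [s1 s3^-1]
Gen 5 (s3^-1): push. Stack: [s1 s3^-1 s3^-1]
Gen 6 (s3): cancels prior s3^-1. Stack: [s1 s3^-1]
Gen 7 (s3): cancels prior s3^-1. Stack: [s1]
Gen 8 (s1^-1): cancels prior s1. Stack: []
Reduced word: (empty)

Answer: yes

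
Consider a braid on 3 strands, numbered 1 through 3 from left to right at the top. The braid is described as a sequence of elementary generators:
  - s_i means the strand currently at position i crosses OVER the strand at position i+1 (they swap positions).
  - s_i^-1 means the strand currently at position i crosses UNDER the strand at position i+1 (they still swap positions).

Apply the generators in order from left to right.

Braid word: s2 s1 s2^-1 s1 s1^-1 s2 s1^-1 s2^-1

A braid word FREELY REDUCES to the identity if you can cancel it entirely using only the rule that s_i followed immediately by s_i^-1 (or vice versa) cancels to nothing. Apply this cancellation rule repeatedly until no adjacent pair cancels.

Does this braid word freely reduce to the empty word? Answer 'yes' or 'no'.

Gen 1 (s2): push. Stack: [s2]
Gen 2 (s1): push. Stack: [s2 s1]
Gen 3 (s2^-1): push. Stack: [s2 s1 s2^-1]
Gen 4 (s1): push. Stack: [s2 s1 s2^-1 s1]
Gen 5 (s1^-1): cancels prior s1. Stack: [s2 s1 s2^-1]
Gen 6 (s2): cancels prior s2^-1. Stack: [s2 s1]
Gen 7 (s1^-1): cancels prior s1. Stack: [s2]
Gen 8 (s2^-1): cancels prior s2. Stack: []
Reduced word: (empty)

Answer: yes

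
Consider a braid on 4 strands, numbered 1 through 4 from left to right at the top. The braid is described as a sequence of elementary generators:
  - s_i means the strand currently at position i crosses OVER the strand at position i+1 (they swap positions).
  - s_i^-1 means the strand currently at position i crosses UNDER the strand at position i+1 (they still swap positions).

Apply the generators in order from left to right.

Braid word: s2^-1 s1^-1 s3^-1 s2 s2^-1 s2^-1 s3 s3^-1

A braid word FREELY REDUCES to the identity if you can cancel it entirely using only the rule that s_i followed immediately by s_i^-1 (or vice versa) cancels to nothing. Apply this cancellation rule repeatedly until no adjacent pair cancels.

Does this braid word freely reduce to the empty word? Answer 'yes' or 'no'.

Answer: no

Derivation:
Gen 1 (s2^-1): push. Stack: [s2^-1]
Gen 2 (s1^-1): push. Stack: [s2^-1 s1^-1]
Gen 3 (s3^-1): push. Stack: [s2^-1 s1^-1 s3^-1]
Gen 4 (s2): push. Stack: [s2^-1 s1^-1 s3^-1 s2]
Gen 5 (s2^-1): cancels prior s2. Stack: [s2^-1 s1^-1 s3^-1]
Gen 6 (s2^-1): push. Stack: [s2^-1 s1^-1 s3^-1 s2^-1]
Gen 7 (s3): push. Stack: [s2^-1 s1^-1 s3^-1 s2^-1 s3]
Gen 8 (s3^-1): cancels prior s3. Stack: [s2^-1 s1^-1 s3^-1 s2^-1]
Reduced word: s2^-1 s1^-1 s3^-1 s2^-1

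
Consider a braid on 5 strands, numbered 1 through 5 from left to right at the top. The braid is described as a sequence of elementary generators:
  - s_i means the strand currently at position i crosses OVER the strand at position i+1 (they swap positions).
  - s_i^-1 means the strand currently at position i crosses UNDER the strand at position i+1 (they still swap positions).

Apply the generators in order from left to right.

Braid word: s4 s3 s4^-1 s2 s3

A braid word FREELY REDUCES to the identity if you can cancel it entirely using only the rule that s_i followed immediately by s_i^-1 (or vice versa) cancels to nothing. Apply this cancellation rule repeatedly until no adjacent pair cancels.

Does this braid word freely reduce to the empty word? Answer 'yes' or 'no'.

Answer: no

Derivation:
Gen 1 (s4): push. Stack: [s4]
Gen 2 (s3): push. Stack: [s4 s3]
Gen 3 (s4^-1): push. Stack: [s4 s3 s4^-1]
Gen 4 (s2): push. Stack: [s4 s3 s4^-1 s2]
Gen 5 (s3): push. Stack: [s4 s3 s4^-1 s2 s3]
Reduced word: s4 s3 s4^-1 s2 s3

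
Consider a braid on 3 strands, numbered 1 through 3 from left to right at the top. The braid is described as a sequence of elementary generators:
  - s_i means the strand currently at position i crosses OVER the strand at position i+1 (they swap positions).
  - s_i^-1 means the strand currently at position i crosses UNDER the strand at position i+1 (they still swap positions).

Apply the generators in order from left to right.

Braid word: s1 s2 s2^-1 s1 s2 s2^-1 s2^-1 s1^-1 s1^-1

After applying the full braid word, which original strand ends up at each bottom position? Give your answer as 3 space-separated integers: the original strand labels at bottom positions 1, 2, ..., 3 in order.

Gen 1 (s1): strand 1 crosses over strand 2. Perm now: [2 1 3]
Gen 2 (s2): strand 1 crosses over strand 3. Perm now: [2 3 1]
Gen 3 (s2^-1): strand 3 crosses under strand 1. Perm now: [2 1 3]
Gen 4 (s1): strand 2 crosses over strand 1. Perm now: [1 2 3]
Gen 5 (s2): strand 2 crosses over strand 3. Perm now: [1 3 2]
Gen 6 (s2^-1): strand 3 crosses under strand 2. Perm now: [1 2 3]
Gen 7 (s2^-1): strand 2 crosses under strand 3. Perm now: [1 3 2]
Gen 8 (s1^-1): strand 1 crosses under strand 3. Perm now: [3 1 2]
Gen 9 (s1^-1): strand 3 crosses under strand 1. Perm now: [1 3 2]

Answer: 1 3 2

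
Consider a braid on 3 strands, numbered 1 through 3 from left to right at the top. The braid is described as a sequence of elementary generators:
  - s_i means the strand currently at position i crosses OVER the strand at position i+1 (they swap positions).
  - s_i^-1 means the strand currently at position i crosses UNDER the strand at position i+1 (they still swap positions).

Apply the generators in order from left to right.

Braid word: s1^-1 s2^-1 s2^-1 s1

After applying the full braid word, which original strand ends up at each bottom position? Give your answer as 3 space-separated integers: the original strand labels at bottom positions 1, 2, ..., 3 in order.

Answer: 1 2 3

Derivation:
Gen 1 (s1^-1): strand 1 crosses under strand 2. Perm now: [2 1 3]
Gen 2 (s2^-1): strand 1 crosses under strand 3. Perm now: [2 3 1]
Gen 3 (s2^-1): strand 3 crosses under strand 1. Perm now: [2 1 3]
Gen 4 (s1): strand 2 crosses over strand 1. Perm now: [1 2 3]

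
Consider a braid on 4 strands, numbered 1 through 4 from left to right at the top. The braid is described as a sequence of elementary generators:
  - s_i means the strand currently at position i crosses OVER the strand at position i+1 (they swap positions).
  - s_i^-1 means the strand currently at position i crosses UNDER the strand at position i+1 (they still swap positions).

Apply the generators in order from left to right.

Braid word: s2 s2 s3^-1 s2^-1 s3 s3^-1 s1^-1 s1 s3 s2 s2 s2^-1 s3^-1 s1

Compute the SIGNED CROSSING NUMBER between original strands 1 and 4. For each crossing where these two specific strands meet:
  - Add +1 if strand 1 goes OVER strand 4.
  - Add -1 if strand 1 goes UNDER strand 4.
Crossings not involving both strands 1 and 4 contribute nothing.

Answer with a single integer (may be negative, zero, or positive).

Answer: -2

Derivation:
Gen 1: crossing 2x3. Both 1&4? no. Sum: 0
Gen 2: crossing 3x2. Both 1&4? no. Sum: 0
Gen 3: crossing 3x4. Both 1&4? no. Sum: 0
Gen 4: crossing 2x4. Both 1&4? no. Sum: 0
Gen 5: crossing 2x3. Both 1&4? no. Sum: 0
Gen 6: crossing 3x2. Both 1&4? no. Sum: 0
Gen 7: 1 under 4. Both 1&4? yes. Contrib: -1. Sum: -1
Gen 8: 4 over 1. Both 1&4? yes. Contrib: -1. Sum: -2
Gen 9: crossing 2x3. Both 1&4? no. Sum: -2
Gen 10: crossing 4x3. Both 1&4? no. Sum: -2
Gen 11: crossing 3x4. Both 1&4? no. Sum: -2
Gen 12: crossing 4x3. Both 1&4? no. Sum: -2
Gen 13: crossing 4x2. Both 1&4? no. Sum: -2
Gen 14: crossing 1x3. Both 1&4? no. Sum: -2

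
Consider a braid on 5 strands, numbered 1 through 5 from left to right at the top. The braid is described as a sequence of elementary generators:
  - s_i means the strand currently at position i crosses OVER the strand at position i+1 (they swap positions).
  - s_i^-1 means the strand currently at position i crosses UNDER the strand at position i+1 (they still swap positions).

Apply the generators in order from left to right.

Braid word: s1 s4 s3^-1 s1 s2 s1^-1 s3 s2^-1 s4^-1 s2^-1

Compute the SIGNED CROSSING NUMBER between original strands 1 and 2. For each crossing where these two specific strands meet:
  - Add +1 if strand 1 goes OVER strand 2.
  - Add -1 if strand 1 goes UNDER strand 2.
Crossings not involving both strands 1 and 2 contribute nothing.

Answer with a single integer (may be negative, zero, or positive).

Answer: 0

Derivation:
Gen 1: 1 over 2. Both 1&2? yes. Contrib: +1. Sum: 1
Gen 2: crossing 4x5. Both 1&2? no. Sum: 1
Gen 3: crossing 3x5. Both 1&2? no. Sum: 1
Gen 4: 2 over 1. Both 1&2? yes. Contrib: -1. Sum: 0
Gen 5: crossing 2x5. Both 1&2? no. Sum: 0
Gen 6: crossing 1x5. Both 1&2? no. Sum: 0
Gen 7: crossing 2x3. Both 1&2? no. Sum: 0
Gen 8: crossing 1x3. Both 1&2? no. Sum: 0
Gen 9: crossing 2x4. Both 1&2? no. Sum: 0
Gen 10: crossing 3x1. Both 1&2? no. Sum: 0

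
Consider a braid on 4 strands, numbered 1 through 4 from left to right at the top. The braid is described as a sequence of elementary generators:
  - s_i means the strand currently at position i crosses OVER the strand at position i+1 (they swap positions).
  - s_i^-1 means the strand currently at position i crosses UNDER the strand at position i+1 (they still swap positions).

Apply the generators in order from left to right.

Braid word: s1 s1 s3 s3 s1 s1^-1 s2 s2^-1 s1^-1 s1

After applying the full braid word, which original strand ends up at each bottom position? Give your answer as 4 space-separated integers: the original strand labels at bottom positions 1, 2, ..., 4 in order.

Answer: 1 2 3 4

Derivation:
Gen 1 (s1): strand 1 crosses over strand 2. Perm now: [2 1 3 4]
Gen 2 (s1): strand 2 crosses over strand 1. Perm now: [1 2 3 4]
Gen 3 (s3): strand 3 crosses over strand 4. Perm now: [1 2 4 3]
Gen 4 (s3): strand 4 crosses over strand 3. Perm now: [1 2 3 4]
Gen 5 (s1): strand 1 crosses over strand 2. Perm now: [2 1 3 4]
Gen 6 (s1^-1): strand 2 crosses under strand 1. Perm now: [1 2 3 4]
Gen 7 (s2): strand 2 crosses over strand 3. Perm now: [1 3 2 4]
Gen 8 (s2^-1): strand 3 crosses under strand 2. Perm now: [1 2 3 4]
Gen 9 (s1^-1): strand 1 crosses under strand 2. Perm now: [2 1 3 4]
Gen 10 (s1): strand 2 crosses over strand 1. Perm now: [1 2 3 4]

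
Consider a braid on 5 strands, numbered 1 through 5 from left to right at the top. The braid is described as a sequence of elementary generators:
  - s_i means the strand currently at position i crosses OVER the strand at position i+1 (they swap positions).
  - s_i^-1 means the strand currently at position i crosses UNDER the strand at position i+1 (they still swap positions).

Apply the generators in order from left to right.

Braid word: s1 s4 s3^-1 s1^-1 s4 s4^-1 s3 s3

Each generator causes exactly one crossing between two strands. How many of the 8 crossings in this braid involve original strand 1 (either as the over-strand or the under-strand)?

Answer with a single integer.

Answer: 2

Derivation:
Gen 1: crossing 1x2. Involves strand 1? yes. Count so far: 1
Gen 2: crossing 4x5. Involves strand 1? no. Count so far: 1
Gen 3: crossing 3x5. Involves strand 1? no. Count so far: 1
Gen 4: crossing 2x1. Involves strand 1? yes. Count so far: 2
Gen 5: crossing 3x4. Involves strand 1? no. Count so far: 2
Gen 6: crossing 4x3. Involves strand 1? no. Count so far: 2
Gen 7: crossing 5x3. Involves strand 1? no. Count so far: 2
Gen 8: crossing 3x5. Involves strand 1? no. Count so far: 2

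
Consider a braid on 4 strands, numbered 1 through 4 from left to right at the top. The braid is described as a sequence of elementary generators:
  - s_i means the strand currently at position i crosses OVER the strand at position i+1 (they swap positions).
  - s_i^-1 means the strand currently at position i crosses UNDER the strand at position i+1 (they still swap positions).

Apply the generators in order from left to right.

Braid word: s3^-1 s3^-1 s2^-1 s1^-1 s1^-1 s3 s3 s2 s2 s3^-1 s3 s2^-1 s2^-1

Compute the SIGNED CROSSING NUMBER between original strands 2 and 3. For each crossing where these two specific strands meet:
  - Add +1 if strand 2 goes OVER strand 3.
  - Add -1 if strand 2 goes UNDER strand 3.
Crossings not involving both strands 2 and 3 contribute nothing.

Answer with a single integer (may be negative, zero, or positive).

Gen 1: crossing 3x4. Both 2&3? no. Sum: 0
Gen 2: crossing 4x3. Both 2&3? no. Sum: 0
Gen 3: 2 under 3. Both 2&3? yes. Contrib: -1. Sum: -1
Gen 4: crossing 1x3. Both 2&3? no. Sum: -1
Gen 5: crossing 3x1. Both 2&3? no. Sum: -1
Gen 6: crossing 2x4. Both 2&3? no. Sum: -1
Gen 7: crossing 4x2. Both 2&3? no. Sum: -1
Gen 8: 3 over 2. Both 2&3? yes. Contrib: -1. Sum: -2
Gen 9: 2 over 3. Both 2&3? yes. Contrib: +1. Sum: -1
Gen 10: crossing 2x4. Both 2&3? no. Sum: -1
Gen 11: crossing 4x2. Both 2&3? no. Sum: -1
Gen 12: 3 under 2. Both 2&3? yes. Contrib: +1. Sum: 0
Gen 13: 2 under 3. Both 2&3? yes. Contrib: -1. Sum: -1

Answer: -1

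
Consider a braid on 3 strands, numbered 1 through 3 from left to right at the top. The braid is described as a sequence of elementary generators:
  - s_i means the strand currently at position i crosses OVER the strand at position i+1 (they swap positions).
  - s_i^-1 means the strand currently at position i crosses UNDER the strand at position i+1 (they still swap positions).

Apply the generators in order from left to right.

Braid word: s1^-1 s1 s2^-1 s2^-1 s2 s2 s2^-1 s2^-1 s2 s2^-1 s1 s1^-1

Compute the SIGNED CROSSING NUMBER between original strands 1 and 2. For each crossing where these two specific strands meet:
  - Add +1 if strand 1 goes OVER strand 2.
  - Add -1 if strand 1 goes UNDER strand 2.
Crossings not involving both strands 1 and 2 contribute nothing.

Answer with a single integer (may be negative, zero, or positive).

Gen 1: 1 under 2. Both 1&2? yes. Contrib: -1. Sum: -1
Gen 2: 2 over 1. Both 1&2? yes. Contrib: -1. Sum: -2
Gen 3: crossing 2x3. Both 1&2? no. Sum: -2
Gen 4: crossing 3x2. Both 1&2? no. Sum: -2
Gen 5: crossing 2x3. Both 1&2? no. Sum: -2
Gen 6: crossing 3x2. Both 1&2? no. Sum: -2
Gen 7: crossing 2x3. Both 1&2? no. Sum: -2
Gen 8: crossing 3x2. Both 1&2? no. Sum: -2
Gen 9: crossing 2x3. Both 1&2? no. Sum: -2
Gen 10: crossing 3x2. Both 1&2? no. Sum: -2
Gen 11: 1 over 2. Both 1&2? yes. Contrib: +1. Sum: -1
Gen 12: 2 under 1. Both 1&2? yes. Contrib: +1. Sum: 0

Answer: 0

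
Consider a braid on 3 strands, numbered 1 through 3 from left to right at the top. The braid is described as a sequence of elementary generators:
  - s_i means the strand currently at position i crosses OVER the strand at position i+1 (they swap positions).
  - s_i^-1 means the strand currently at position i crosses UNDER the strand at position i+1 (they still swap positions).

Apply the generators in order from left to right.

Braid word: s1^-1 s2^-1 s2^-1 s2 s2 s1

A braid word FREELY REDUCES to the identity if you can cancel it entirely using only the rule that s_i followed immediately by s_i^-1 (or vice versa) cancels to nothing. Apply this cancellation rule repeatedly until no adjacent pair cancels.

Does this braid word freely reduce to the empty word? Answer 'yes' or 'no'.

Gen 1 (s1^-1): push. Stack: [s1^-1]
Gen 2 (s2^-1): push. Stack: [s1^-1 s2^-1]
Gen 3 (s2^-1): push. Stack: [s1^-1 s2^-1 s2^-1]
Gen 4 (s2): cancels prior s2^-1. Stack: [s1^-1 s2^-1]
Gen 5 (s2): cancels prior s2^-1. Stack: [s1^-1]
Gen 6 (s1): cancels prior s1^-1. Stack: []
Reduced word: (empty)

Answer: yes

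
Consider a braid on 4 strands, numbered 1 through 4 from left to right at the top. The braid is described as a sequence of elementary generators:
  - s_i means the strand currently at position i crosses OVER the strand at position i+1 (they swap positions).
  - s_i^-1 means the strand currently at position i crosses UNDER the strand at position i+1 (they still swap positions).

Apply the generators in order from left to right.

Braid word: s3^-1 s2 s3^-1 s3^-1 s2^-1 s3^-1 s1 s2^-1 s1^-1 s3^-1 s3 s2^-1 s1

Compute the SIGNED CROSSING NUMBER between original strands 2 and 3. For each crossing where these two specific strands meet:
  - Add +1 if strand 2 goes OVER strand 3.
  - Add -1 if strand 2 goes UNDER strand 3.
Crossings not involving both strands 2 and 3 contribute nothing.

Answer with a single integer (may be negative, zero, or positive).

Gen 1: crossing 3x4. Both 2&3? no. Sum: 0
Gen 2: crossing 2x4. Both 2&3? no. Sum: 0
Gen 3: 2 under 3. Both 2&3? yes. Contrib: -1. Sum: -1
Gen 4: 3 under 2. Both 2&3? yes. Contrib: +1. Sum: 0
Gen 5: crossing 4x2. Both 2&3? no. Sum: 0
Gen 6: crossing 4x3. Both 2&3? no. Sum: 0
Gen 7: crossing 1x2. Both 2&3? no. Sum: 0
Gen 8: crossing 1x3. Both 2&3? no. Sum: 0
Gen 9: 2 under 3. Both 2&3? yes. Contrib: -1. Sum: -1
Gen 10: crossing 1x4. Both 2&3? no. Sum: -1
Gen 11: crossing 4x1. Both 2&3? no. Sum: -1
Gen 12: crossing 2x1. Both 2&3? no. Sum: -1
Gen 13: crossing 3x1. Both 2&3? no. Sum: -1

Answer: -1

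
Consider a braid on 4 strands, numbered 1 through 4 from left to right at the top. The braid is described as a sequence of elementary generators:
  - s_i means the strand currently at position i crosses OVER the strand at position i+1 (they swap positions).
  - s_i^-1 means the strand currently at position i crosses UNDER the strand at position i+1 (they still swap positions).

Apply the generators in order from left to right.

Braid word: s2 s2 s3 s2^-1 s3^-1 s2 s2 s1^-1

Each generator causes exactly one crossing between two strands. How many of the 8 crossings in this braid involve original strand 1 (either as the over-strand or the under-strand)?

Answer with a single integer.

Gen 1: crossing 2x3. Involves strand 1? no. Count so far: 0
Gen 2: crossing 3x2. Involves strand 1? no. Count so far: 0
Gen 3: crossing 3x4. Involves strand 1? no. Count so far: 0
Gen 4: crossing 2x4. Involves strand 1? no. Count so far: 0
Gen 5: crossing 2x3. Involves strand 1? no. Count so far: 0
Gen 6: crossing 4x3. Involves strand 1? no. Count so far: 0
Gen 7: crossing 3x4. Involves strand 1? no. Count so far: 0
Gen 8: crossing 1x4. Involves strand 1? yes. Count so far: 1

Answer: 1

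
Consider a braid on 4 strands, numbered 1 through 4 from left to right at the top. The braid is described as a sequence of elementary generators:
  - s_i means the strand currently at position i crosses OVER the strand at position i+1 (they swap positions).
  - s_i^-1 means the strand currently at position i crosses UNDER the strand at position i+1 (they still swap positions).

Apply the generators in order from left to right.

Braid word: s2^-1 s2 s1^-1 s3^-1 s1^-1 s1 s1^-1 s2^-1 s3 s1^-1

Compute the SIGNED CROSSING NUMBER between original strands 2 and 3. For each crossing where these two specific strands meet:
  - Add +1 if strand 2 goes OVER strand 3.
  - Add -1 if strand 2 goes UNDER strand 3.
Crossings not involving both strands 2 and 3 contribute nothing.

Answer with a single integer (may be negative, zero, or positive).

Gen 1: 2 under 3. Both 2&3? yes. Contrib: -1. Sum: -1
Gen 2: 3 over 2. Both 2&3? yes. Contrib: -1. Sum: -2
Gen 3: crossing 1x2. Both 2&3? no. Sum: -2
Gen 4: crossing 3x4. Both 2&3? no. Sum: -2
Gen 5: crossing 2x1. Both 2&3? no. Sum: -2
Gen 6: crossing 1x2. Both 2&3? no. Sum: -2
Gen 7: crossing 2x1. Both 2&3? no. Sum: -2
Gen 8: crossing 2x4. Both 2&3? no. Sum: -2
Gen 9: 2 over 3. Both 2&3? yes. Contrib: +1. Sum: -1
Gen 10: crossing 1x4. Both 2&3? no. Sum: -1

Answer: -1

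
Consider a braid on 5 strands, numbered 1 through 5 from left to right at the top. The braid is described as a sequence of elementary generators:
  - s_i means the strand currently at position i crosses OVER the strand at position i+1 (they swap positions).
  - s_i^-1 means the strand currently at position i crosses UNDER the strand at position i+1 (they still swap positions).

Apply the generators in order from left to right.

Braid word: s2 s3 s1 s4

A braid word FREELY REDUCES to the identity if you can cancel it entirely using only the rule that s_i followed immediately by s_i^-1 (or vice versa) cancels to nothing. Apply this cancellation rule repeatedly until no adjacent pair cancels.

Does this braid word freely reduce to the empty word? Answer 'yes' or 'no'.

Gen 1 (s2): push. Stack: [s2]
Gen 2 (s3): push. Stack: [s2 s3]
Gen 3 (s1): push. Stack: [s2 s3 s1]
Gen 4 (s4): push. Stack: [s2 s3 s1 s4]
Reduced word: s2 s3 s1 s4

Answer: no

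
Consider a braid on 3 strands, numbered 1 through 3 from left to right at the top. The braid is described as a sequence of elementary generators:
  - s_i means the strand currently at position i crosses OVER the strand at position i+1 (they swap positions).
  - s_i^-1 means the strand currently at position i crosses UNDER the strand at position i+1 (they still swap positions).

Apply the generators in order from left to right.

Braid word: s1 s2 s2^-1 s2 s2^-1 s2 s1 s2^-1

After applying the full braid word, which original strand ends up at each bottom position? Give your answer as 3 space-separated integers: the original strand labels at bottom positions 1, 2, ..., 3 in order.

Answer: 3 1 2

Derivation:
Gen 1 (s1): strand 1 crosses over strand 2. Perm now: [2 1 3]
Gen 2 (s2): strand 1 crosses over strand 3. Perm now: [2 3 1]
Gen 3 (s2^-1): strand 3 crosses under strand 1. Perm now: [2 1 3]
Gen 4 (s2): strand 1 crosses over strand 3. Perm now: [2 3 1]
Gen 5 (s2^-1): strand 3 crosses under strand 1. Perm now: [2 1 3]
Gen 6 (s2): strand 1 crosses over strand 3. Perm now: [2 3 1]
Gen 7 (s1): strand 2 crosses over strand 3. Perm now: [3 2 1]
Gen 8 (s2^-1): strand 2 crosses under strand 1. Perm now: [3 1 2]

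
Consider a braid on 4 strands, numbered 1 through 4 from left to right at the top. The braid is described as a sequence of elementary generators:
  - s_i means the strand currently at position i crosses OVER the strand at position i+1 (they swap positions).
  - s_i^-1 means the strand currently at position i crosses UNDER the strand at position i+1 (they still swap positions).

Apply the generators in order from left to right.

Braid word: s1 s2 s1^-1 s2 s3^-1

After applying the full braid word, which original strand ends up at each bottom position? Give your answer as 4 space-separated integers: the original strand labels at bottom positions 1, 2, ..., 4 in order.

Answer: 3 1 4 2

Derivation:
Gen 1 (s1): strand 1 crosses over strand 2. Perm now: [2 1 3 4]
Gen 2 (s2): strand 1 crosses over strand 3. Perm now: [2 3 1 4]
Gen 3 (s1^-1): strand 2 crosses under strand 3. Perm now: [3 2 1 4]
Gen 4 (s2): strand 2 crosses over strand 1. Perm now: [3 1 2 4]
Gen 5 (s3^-1): strand 2 crosses under strand 4. Perm now: [3 1 4 2]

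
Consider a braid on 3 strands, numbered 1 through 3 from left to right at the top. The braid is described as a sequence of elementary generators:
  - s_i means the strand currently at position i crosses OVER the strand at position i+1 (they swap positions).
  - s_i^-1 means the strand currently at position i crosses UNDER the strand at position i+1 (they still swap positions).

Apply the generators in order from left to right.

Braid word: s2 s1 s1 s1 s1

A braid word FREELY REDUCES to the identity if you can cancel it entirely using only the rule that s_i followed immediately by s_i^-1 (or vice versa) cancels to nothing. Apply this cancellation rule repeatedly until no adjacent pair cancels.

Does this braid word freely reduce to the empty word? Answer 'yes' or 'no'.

Answer: no

Derivation:
Gen 1 (s2): push. Stack: [s2]
Gen 2 (s1): push. Stack: [s2 s1]
Gen 3 (s1): push. Stack: [s2 s1 s1]
Gen 4 (s1): push. Stack: [s2 s1 s1 s1]
Gen 5 (s1): push. Stack: [s2 s1 s1 s1 s1]
Reduced word: s2 s1 s1 s1 s1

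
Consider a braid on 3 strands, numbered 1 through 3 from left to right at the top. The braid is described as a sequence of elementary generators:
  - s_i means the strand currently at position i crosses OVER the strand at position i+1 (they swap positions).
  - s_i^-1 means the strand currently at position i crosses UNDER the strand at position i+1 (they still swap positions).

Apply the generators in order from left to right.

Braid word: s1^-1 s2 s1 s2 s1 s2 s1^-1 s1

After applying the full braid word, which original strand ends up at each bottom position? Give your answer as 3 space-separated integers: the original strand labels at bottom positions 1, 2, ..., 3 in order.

Answer: 1 2 3

Derivation:
Gen 1 (s1^-1): strand 1 crosses under strand 2. Perm now: [2 1 3]
Gen 2 (s2): strand 1 crosses over strand 3. Perm now: [2 3 1]
Gen 3 (s1): strand 2 crosses over strand 3. Perm now: [3 2 1]
Gen 4 (s2): strand 2 crosses over strand 1. Perm now: [3 1 2]
Gen 5 (s1): strand 3 crosses over strand 1. Perm now: [1 3 2]
Gen 6 (s2): strand 3 crosses over strand 2. Perm now: [1 2 3]
Gen 7 (s1^-1): strand 1 crosses under strand 2. Perm now: [2 1 3]
Gen 8 (s1): strand 2 crosses over strand 1. Perm now: [1 2 3]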